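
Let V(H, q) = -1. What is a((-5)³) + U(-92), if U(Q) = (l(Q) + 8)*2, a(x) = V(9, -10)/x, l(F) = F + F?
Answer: -43999/125 ≈ -351.99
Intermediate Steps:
l(F) = 2*F
a(x) = -1/x
U(Q) = 16 + 4*Q (U(Q) = (2*Q + 8)*2 = (8 + 2*Q)*2 = 16 + 4*Q)
a((-5)³) + U(-92) = -1/((-5)³) + (16 + 4*(-92)) = -1/(-125) + (16 - 368) = -1*(-1/125) - 352 = 1/125 - 352 = -43999/125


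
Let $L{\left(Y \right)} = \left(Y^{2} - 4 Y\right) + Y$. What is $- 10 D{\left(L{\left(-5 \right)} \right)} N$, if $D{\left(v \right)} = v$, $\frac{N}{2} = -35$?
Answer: $28000$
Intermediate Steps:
$N = -70$ ($N = 2 \left(-35\right) = -70$)
$L{\left(Y \right)} = Y^{2} - 3 Y$
$- 10 D{\left(L{\left(-5 \right)} \right)} N = - 10 \left(- 5 \left(-3 - 5\right)\right) \left(-70\right) = - 10 \left(\left(-5\right) \left(-8\right)\right) \left(-70\right) = \left(-10\right) 40 \left(-70\right) = \left(-400\right) \left(-70\right) = 28000$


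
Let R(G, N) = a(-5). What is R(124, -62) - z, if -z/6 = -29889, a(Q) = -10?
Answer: -179344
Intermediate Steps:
R(G, N) = -10
z = 179334 (z = -6*(-29889) = 179334)
R(124, -62) - z = -10 - 1*179334 = -10 - 179334 = -179344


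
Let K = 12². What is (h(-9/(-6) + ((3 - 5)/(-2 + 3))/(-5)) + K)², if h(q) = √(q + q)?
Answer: (720 + √95)²/25 ≈ 21301.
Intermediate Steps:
K = 144
h(q) = √2*√q (h(q) = √(2*q) = √2*√q)
(h(-9/(-6) + ((3 - 5)/(-2 + 3))/(-5)) + K)² = (√2*√(-9/(-6) + ((3 - 5)/(-2 + 3))/(-5)) + 144)² = (√2*√(-9*(-⅙) - 2/1*(-⅕)) + 144)² = (√2*√(3/2 - 2*1*(-⅕)) + 144)² = (√2*√(3/2 - 2*(-⅕)) + 144)² = (√2*√(3/2 + ⅖) + 144)² = (√2*√(19/10) + 144)² = (√2*(√190/10) + 144)² = (√95/5 + 144)² = (144 + √95/5)²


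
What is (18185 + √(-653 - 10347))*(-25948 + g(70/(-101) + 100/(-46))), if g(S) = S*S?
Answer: -2545528831275020/5396329 - 1399795892920*I*√110/5396329 ≈ -4.7171e+8 - 2.7206e+6*I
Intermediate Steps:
g(S) = S²
(18185 + √(-653 - 10347))*(-25948 + g(70/(-101) + 100/(-46))) = (18185 + √(-653 - 10347))*(-25948 + (70/(-101) + 100/(-46))²) = (18185 + √(-11000))*(-25948 + (70*(-1/101) + 100*(-1/46))²) = (18185 + 10*I*√110)*(-25948 + (-70/101 - 50/23)²) = (18185 + 10*I*√110)*(-25948 + (-6660/2323)²) = (18185 + 10*I*√110)*(-25948 + 44355600/5396329) = (18185 + 10*I*√110)*(-139979589292/5396329) = -2545528831275020/5396329 - 1399795892920*I*√110/5396329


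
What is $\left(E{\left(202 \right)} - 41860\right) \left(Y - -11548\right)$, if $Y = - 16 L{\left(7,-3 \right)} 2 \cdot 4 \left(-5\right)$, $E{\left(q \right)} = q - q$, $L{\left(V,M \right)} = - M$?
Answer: $-563770480$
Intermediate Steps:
$E{\left(q \right)} = 0$
$Y = 1920$ ($Y = - 16 \left(\left(-1\right) \left(-3\right)\right) 2 \cdot 4 \left(-5\right) = \left(-16\right) 3 \cdot 8 \left(-5\right) = \left(-48\right) \left(-40\right) = 1920$)
$\left(E{\left(202 \right)} - 41860\right) \left(Y - -11548\right) = \left(0 - 41860\right) \left(1920 - -11548\right) = - 41860 \left(1920 + 11548\right) = \left(-41860\right) 13468 = -563770480$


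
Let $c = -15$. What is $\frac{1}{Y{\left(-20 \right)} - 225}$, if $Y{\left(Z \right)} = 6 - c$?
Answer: $- \frac{1}{204} \approx -0.004902$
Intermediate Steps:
$Y{\left(Z \right)} = 21$ ($Y{\left(Z \right)} = 6 - -15 = 6 + 15 = 21$)
$\frac{1}{Y{\left(-20 \right)} - 225} = \frac{1}{21 - 225} = \frac{1}{-204} = - \frac{1}{204}$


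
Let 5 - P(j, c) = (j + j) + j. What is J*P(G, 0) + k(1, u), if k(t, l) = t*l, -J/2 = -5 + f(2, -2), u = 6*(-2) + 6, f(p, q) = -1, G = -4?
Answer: 198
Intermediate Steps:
P(j, c) = 5 - 3*j (P(j, c) = 5 - ((j + j) + j) = 5 - (2*j + j) = 5 - 3*j)
u = -6 (u = -12 + 6 = -6)
J = 12 (J = -2*(-5 - 1) = -2*(-6) = 12)
k(t, l) = l*t
J*P(G, 0) + k(1, u) = 12*(5 - 3*(-4)) - 6*1 = 12*(5 + 12) - 6 = 12*17 - 6 = 204 - 6 = 198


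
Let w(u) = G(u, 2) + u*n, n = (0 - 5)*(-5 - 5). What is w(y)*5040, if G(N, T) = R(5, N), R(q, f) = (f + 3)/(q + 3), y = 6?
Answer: 1517670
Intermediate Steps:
R(q, f) = (3 + f)/(3 + q)
G(N, T) = 3/8 + N/8 (G(N, T) = (3 + N)/(3 + 5) = (3 + N)/8 = 3/8 + N/8)
n = 50 (n = -5*(-10) = 50)
w(u) = 3/8 + 401*u/8 (w(u) = (3/8 + u/8) + u*50 = (3/8 + u/8) + 50*u = 3/8 + 401*u/8)
w(y)*5040 = (3/8 + (401/8)*6)*5040 = (3/8 + 1203/4)*5040 = (2409/8)*5040 = 1517670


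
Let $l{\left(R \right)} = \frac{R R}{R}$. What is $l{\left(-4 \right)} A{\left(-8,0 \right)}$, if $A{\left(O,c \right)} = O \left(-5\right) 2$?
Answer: $-320$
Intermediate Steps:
$A{\left(O,c \right)} = - 10 O$ ($A{\left(O,c \right)} = - 5 O 2 = - 10 O$)
$l{\left(R \right)} = R$ ($l{\left(R \right)} = \frac{R^{2}}{R} = R$)
$l{\left(-4 \right)} A{\left(-8,0 \right)} = - 4 \left(\left(-10\right) \left(-8\right)\right) = \left(-4\right) 80 = -320$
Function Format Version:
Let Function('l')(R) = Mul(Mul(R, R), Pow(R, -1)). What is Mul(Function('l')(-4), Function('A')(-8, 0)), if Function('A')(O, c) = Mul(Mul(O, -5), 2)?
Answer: -320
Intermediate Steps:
Function('A')(O, c) = Mul(-10, O) (Function('A')(O, c) = Mul(Mul(-5, O), 2) = Mul(-10, O))
Function('l')(R) = R (Function('l')(R) = Mul(Pow(R, 2), Pow(R, -1)) = R)
Mul(Function('l')(-4), Function('A')(-8, 0)) = Mul(-4, Mul(-10, -8)) = Mul(-4, 80) = -320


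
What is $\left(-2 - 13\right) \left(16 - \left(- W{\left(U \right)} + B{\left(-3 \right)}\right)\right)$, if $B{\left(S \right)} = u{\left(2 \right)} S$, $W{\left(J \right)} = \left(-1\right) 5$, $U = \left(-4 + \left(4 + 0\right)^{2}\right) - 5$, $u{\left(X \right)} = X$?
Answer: $-255$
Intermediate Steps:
$U = 7$ ($U = \left(-4 + 4^{2}\right) - 5 = \left(-4 + 16\right) - 5 = 12 - 5 = 7$)
$W{\left(J \right)} = -5$
$B{\left(S \right)} = 2 S$
$\left(-2 - 13\right) \left(16 - \left(- W{\left(U \right)} + B{\left(-3 \right)}\right)\right) = \left(-2 - 13\right) \left(16 - \left(5 + 2 \left(-3\right)\right)\right) = - 15 \left(16 - -1\right) = - 15 \left(16 + \left(-5 + 6\right)\right) = - 15 \left(16 + 1\right) = \left(-15\right) 17 = -255$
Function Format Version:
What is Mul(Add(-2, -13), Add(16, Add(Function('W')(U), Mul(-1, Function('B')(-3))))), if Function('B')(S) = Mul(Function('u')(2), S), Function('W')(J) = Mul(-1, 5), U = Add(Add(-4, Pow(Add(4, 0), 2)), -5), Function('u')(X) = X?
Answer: -255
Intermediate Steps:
U = 7 (U = Add(Add(-4, Pow(4, 2)), -5) = Add(Add(-4, 16), -5) = Add(12, -5) = 7)
Function('W')(J) = -5
Function('B')(S) = Mul(2, S)
Mul(Add(-2, -13), Add(16, Add(Function('W')(U), Mul(-1, Function('B')(-3))))) = Mul(Add(-2, -13), Add(16, Add(-5, Mul(-1, Mul(2, -3))))) = Mul(-15, Add(16, Add(-5, Mul(-1, -6)))) = Mul(-15, Add(16, Add(-5, 6))) = Mul(-15, Add(16, 1)) = Mul(-15, 17) = -255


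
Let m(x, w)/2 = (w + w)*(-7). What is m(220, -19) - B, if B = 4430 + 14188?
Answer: -18086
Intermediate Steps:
B = 18618
m(x, w) = -28*w (m(x, w) = 2*((w + w)*(-7)) = 2*((2*w)*(-7)) = 2*(-14*w) = -28*w)
m(220, -19) - B = -28*(-19) - 1*18618 = 532 - 18618 = -18086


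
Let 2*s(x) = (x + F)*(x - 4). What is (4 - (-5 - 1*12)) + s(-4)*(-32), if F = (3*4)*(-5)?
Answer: -8171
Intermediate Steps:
F = -60 (F = 12*(-5) = -60)
s(x) = (-60 + x)*(-4 + x)/2 (s(x) = ((x - 60)*(x - 4))/2 = ((-60 + x)*(-4 + x))/2 = (-60 + x)*(-4 + x)/2)
(4 - (-5 - 1*12)) + s(-4)*(-32) = (4 - (-5 - 1*12)) + (120 + (1/2)*(-4)**2 - 32*(-4))*(-32) = (4 - (-5 - 12)) + (120 + (1/2)*16 + 128)*(-32) = (4 - 1*(-17)) + (120 + 8 + 128)*(-32) = (4 + 17) + 256*(-32) = 21 - 8192 = -8171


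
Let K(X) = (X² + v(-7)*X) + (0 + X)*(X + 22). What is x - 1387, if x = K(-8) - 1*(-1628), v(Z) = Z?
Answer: 249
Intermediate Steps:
K(X) = X² - 7*X + X*(22 + X) (K(X) = (X² - 7*X) + (0 + X)*(X + 22) = (X² - 7*X) + X*(22 + X) = X² - 7*X + X*(22 + X))
x = 1636 (x = -8*(15 + 2*(-8)) - 1*(-1628) = -8*(15 - 16) + 1628 = -8*(-1) + 1628 = 8 + 1628 = 1636)
x - 1387 = 1636 - 1387 = 249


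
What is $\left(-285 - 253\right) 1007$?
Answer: $-541766$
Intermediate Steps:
$\left(-285 - 253\right) 1007 = \left(-538\right) 1007 = -541766$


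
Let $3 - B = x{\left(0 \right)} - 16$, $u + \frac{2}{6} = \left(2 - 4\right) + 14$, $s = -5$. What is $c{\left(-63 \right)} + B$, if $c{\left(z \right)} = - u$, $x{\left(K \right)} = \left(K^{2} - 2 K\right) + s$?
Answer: $\frac{37}{3} \approx 12.333$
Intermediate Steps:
$u = \frac{35}{3}$ ($u = - \frac{1}{3} + \left(\left(2 - 4\right) + 14\right) = - \frac{1}{3} + \left(-2 + 14\right) = - \frac{1}{3} + 12 = \frac{35}{3} \approx 11.667$)
$x{\left(K \right)} = -5 + K^{2} - 2 K$ ($x{\left(K \right)} = \left(K^{2} - 2 K\right) - 5 = -5 + K^{2} - 2 K$)
$c{\left(z \right)} = - \frac{35}{3}$ ($c{\left(z \right)} = \left(-1\right) \frac{35}{3} = - \frac{35}{3}$)
$B = 24$ ($B = 3 - \left(\left(-5 + 0^{2} - 0\right) - 16\right) = 3 - \left(\left(-5 + 0 + 0\right) - 16\right) = 3 - \left(-5 - 16\right) = 3 - -21 = 3 + 21 = 24$)
$c{\left(-63 \right)} + B = - \frac{35}{3} + 24 = \frac{37}{3}$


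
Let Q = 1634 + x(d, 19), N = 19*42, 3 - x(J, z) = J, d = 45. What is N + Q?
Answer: 2390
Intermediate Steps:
x(J, z) = 3 - J
N = 798
Q = 1592 (Q = 1634 + (3 - 1*45) = 1634 + (3 - 45) = 1634 - 42 = 1592)
N + Q = 798 + 1592 = 2390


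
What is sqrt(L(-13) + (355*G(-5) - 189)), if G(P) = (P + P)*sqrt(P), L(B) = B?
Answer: sqrt(-202 - 3550*I*sqrt(5)) ≈ 62.204 - 63.807*I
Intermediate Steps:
G(P) = 2*P**(3/2) (G(P) = (2*P)*sqrt(P) = 2*P**(3/2))
sqrt(L(-13) + (355*G(-5) - 189)) = sqrt(-13 + (355*(2*(-5)**(3/2)) - 189)) = sqrt(-13 + (355*(2*(-5*I*sqrt(5))) - 189)) = sqrt(-13 + (355*(-10*I*sqrt(5)) - 189)) = sqrt(-13 + (-3550*I*sqrt(5) - 189)) = sqrt(-13 + (-189 - 3550*I*sqrt(5))) = sqrt(-202 - 3550*I*sqrt(5))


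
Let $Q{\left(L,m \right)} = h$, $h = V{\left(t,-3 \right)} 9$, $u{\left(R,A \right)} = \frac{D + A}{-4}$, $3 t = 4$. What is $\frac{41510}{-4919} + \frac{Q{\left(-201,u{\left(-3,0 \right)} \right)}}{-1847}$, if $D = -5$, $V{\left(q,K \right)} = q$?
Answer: $- \frac{76727998}{9085393} \approx -8.4452$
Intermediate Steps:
$t = \frac{4}{3}$ ($t = \frac{1}{3} \cdot 4 = \frac{4}{3} \approx 1.3333$)
$u{\left(R,A \right)} = \frac{5}{4} - \frac{A}{4}$ ($u{\left(R,A \right)} = \frac{-5 + A}{-4} = \left(-5 + A\right) \left(- \frac{1}{4}\right) = \frac{5}{4} - \frac{A}{4}$)
$h = 12$ ($h = \frac{4}{3} \cdot 9 = 12$)
$Q{\left(L,m \right)} = 12$
$\frac{41510}{-4919} + \frac{Q{\left(-201,u{\left(-3,0 \right)} \right)}}{-1847} = \frac{41510}{-4919} + \frac{12}{-1847} = 41510 \left(- \frac{1}{4919}\right) + 12 \left(- \frac{1}{1847}\right) = - \frac{41510}{4919} - \frac{12}{1847} = - \frac{76727998}{9085393}$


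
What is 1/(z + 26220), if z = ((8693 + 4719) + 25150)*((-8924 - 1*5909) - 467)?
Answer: -1/589972380 ≈ -1.6950e-9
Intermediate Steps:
z = -589998600 (z = (13412 + 25150)*((-8924 - 5909) - 467) = 38562*(-14833 - 467) = 38562*(-15300) = -589998600)
1/(z + 26220) = 1/(-589998600 + 26220) = 1/(-589972380) = -1/589972380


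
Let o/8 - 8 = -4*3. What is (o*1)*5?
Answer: -160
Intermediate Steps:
o = -32 (o = 64 + 8*(-4*3) = 64 + 8*(-12) = 64 - 96 = -32)
(o*1)*5 = -32*1*5 = -32*5 = -160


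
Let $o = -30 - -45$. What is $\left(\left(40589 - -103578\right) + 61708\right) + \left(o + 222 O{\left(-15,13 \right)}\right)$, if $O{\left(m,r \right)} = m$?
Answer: $202560$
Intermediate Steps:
$o = 15$ ($o = -30 + 45 = 15$)
$\left(\left(40589 - -103578\right) + 61708\right) + \left(o + 222 O{\left(-15,13 \right)}\right) = \left(\left(40589 - -103578\right) + 61708\right) + \left(15 + 222 \left(-15\right)\right) = \left(\left(40589 + 103578\right) + 61708\right) + \left(15 - 3330\right) = \left(144167 + 61708\right) - 3315 = 205875 - 3315 = 202560$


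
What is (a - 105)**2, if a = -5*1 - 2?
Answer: 12544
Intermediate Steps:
a = -7 (a = -5 - 2 = -7)
(a - 105)**2 = (-7 - 105)**2 = (-112)**2 = 12544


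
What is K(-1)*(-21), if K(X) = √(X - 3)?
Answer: -42*I ≈ -42.0*I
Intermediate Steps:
K(X) = √(-3 + X)
K(-1)*(-21) = √(-3 - 1)*(-21) = √(-4)*(-21) = (2*I)*(-21) = -42*I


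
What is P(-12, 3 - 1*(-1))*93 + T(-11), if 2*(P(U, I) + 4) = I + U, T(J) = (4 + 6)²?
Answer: -644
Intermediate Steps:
T(J) = 100 (T(J) = 10² = 100)
P(U, I) = -4 + I/2 + U/2 (P(U, I) = -4 + (I + U)/2 = -4 + (I/2 + U/2) = -4 + I/2 + U/2)
P(-12, 3 - 1*(-1))*93 + T(-11) = (-4 + (3 - 1*(-1))/2 + (½)*(-12))*93 + 100 = (-4 + (3 + 1)/2 - 6)*93 + 100 = (-4 + (½)*4 - 6)*93 + 100 = (-4 + 2 - 6)*93 + 100 = -8*93 + 100 = -744 + 100 = -644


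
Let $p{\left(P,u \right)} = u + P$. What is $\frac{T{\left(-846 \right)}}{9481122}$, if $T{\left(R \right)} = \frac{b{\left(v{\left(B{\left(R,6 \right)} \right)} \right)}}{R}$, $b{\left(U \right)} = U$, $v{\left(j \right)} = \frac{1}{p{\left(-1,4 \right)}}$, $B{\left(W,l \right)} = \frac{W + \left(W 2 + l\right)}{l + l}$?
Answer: $- \frac{1}{24063087636} \approx -4.1557 \cdot 10^{-11}$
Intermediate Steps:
$B{\left(W,l \right)} = \frac{l + 3 W}{2 l}$ ($B{\left(W,l \right)} = \frac{W + \left(2 W + l\right)}{2 l} = \left(W + \left(l + 2 W\right)\right) \frac{1}{2 l} = \left(l + 3 W\right) \frac{1}{2 l} = \frac{l + 3 W}{2 l}$)
$p{\left(P,u \right)} = P + u$
$v{\left(j \right)} = \frac{1}{3}$ ($v{\left(j \right)} = \frac{1}{-1 + 4} = \frac{1}{3}$)
$T{\left(R \right)} = \frac{1}{3 R}$
$\frac{T{\left(-846 \right)}}{9481122} = \frac{\frac{1}{3} \frac{1}{-846}}{9481122} = \frac{1}{3} \left(- \frac{1}{846}\right) \frac{1}{9481122} = \left(- \frac{1}{2538}\right) \frac{1}{9481122} = - \frac{1}{24063087636}$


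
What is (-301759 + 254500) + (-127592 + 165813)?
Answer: -9038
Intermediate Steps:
(-301759 + 254500) + (-127592 + 165813) = -47259 + 38221 = -9038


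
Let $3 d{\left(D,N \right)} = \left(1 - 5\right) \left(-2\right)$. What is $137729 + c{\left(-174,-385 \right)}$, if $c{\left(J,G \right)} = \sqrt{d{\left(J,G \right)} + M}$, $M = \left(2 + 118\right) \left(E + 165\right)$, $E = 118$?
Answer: $137729 + \frac{16 \sqrt{1194}}{3} \approx 1.3791 \cdot 10^{5}$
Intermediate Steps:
$d{\left(D,N \right)} = \frac{8}{3}$ ($d{\left(D,N \right)} = \frac{\left(1 - 5\right) \left(-2\right)}{3} = \frac{\left(-4\right) \left(-2\right)}{3} = \frac{1}{3} \cdot 8 = \frac{8}{3}$)
$M = 33960$ ($M = \left(2 + 118\right) \left(118 + 165\right) = 120 \cdot 283 = 33960$)
$c{\left(J,G \right)} = \frac{16 \sqrt{1194}}{3}$ ($c{\left(J,G \right)} = \sqrt{\frac{8}{3} + 33960} = \sqrt{\frac{101888}{3}} = \frac{16 \sqrt{1194}}{3}$)
$137729 + c{\left(-174,-385 \right)} = 137729 + \frac{16 \sqrt{1194}}{3}$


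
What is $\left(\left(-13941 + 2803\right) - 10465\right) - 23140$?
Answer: $-44743$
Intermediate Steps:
$\left(\left(-13941 + 2803\right) - 10465\right) - 23140 = \left(-11138 - 10465\right) - 23140 = -21603 - 23140 = -44743$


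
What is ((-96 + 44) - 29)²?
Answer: 6561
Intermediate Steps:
((-96 + 44) - 29)² = (-52 - 29)² = (-81)² = 6561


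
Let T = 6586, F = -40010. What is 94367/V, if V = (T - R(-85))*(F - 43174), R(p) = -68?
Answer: -94367/553506336 ≈ -0.00017049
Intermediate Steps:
V = -553506336 (V = (6586 - 1*(-68))*(-40010 - 43174) = (6586 + 68)*(-83184) = 6654*(-83184) = -553506336)
94367/V = 94367/(-553506336) = 94367*(-1/553506336) = -94367/553506336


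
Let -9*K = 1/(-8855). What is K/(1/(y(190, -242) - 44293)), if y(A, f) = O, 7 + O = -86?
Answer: -44386/79695 ≈ -0.55695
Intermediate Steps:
O = -93 (O = -7 - 86 = -93)
y(A, f) = -93
K = 1/79695 (K = -⅑/(-8855) = -⅑*(-1/8855) = 1/79695 ≈ 1.2548e-5)
K/(1/(y(190, -242) - 44293)) = 1/(79695*(1/(-93 - 44293))) = 1/(79695*(1/(-44386))) = 1/(79695*(-1/44386)) = (1/79695)*(-44386) = -44386/79695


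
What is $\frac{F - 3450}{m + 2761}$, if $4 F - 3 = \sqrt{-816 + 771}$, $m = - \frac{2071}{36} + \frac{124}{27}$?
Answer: $- \frac{372519}{292471} + \frac{81 i \sqrt{5}}{292471} \approx -1.2737 + 0.00061928 i$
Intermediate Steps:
$m = - \frac{5717}{108}$ ($m = \left(-2071\right) \frac{1}{36} + 124 \cdot \frac{1}{27} = - \frac{2071}{36} + \frac{124}{27} = - \frac{5717}{108} \approx -52.935$)
$F = \frac{3}{4} + \frac{3 i \sqrt{5}}{4}$ ($F = \frac{3}{4} + \frac{\sqrt{-816 + 771}}{4} = \frac{3}{4} + \frac{\sqrt{-45}}{4} = \frac{3}{4} + \frac{3 i \sqrt{5}}{4} \approx 0.75 + 1.6771 i$)
$\frac{F - 3450}{m + 2761} = \frac{\left(\frac{3}{4} + \frac{3 i \sqrt{5}}{4}\right) - 3450}{- \frac{5717}{108} + 2761} = \frac{- \frac{13797}{4} + \frac{3 i \sqrt{5}}{4}}{\frac{292471}{108}} = \left(- \frac{13797}{4} + \frac{3 i \sqrt{5}}{4}\right) \frac{108}{292471} = - \frac{372519}{292471} + \frac{81 i \sqrt{5}}{292471}$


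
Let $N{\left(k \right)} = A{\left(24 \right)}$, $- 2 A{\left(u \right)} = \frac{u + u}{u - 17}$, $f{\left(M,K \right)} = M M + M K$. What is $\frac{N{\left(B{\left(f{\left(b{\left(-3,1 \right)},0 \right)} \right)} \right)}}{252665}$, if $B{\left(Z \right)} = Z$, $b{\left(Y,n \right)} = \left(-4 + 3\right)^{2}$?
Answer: $- \frac{24}{1768655} \approx -1.357 \cdot 10^{-5}$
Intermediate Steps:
$b{\left(Y,n \right)} = 1$ ($b{\left(Y,n \right)} = \left(-1\right)^{2} = 1$)
$f{\left(M,K \right)} = M^{2} + K M$
$A{\left(u \right)} = - \frac{u}{-17 + u}$ ($A{\left(u \right)} = - \frac{\left(u + u\right) \frac{1}{u - 17}}{2} = - \frac{2 u \frac{1}{-17 + u}}{2} = - \frac{u}{-17 + u}$)
$N{\left(k \right)} = - \frac{24}{7}$ ($N{\left(k \right)} = \left(-1\right) 24 \frac{1}{-17 + 24} = \left(-1\right) 24 \cdot \frac{1}{7} = - \frac{24}{7}$)
$\frac{N{\left(B{\left(f{\left(b{\left(-3,1 \right)},0 \right)} \right)} \right)}}{252665} = - \frac{24}{7 \cdot 252665} = \left(- \frac{24}{7}\right) \frac{1}{252665} = - \frac{24}{1768655}$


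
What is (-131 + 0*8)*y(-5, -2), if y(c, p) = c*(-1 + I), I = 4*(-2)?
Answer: -5895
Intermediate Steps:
I = -8
y(c, p) = -9*c (y(c, p) = c*(-1 - 8) = c*(-9) = -9*c)
(-131 + 0*8)*y(-5, -2) = (-131 + 0*8)*(-9*(-5)) = (-131 + 0)*45 = -131*45 = -5895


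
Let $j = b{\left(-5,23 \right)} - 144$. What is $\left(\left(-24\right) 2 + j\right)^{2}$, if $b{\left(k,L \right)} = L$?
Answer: $28561$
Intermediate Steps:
$j = -121$ ($j = 23 - 144 = -121$)
$\left(\left(-24\right) 2 + j\right)^{2} = \left(\left(-24\right) 2 - 121\right)^{2} = \left(-48 - 121\right)^{2} = \left(-169\right)^{2} = 28561$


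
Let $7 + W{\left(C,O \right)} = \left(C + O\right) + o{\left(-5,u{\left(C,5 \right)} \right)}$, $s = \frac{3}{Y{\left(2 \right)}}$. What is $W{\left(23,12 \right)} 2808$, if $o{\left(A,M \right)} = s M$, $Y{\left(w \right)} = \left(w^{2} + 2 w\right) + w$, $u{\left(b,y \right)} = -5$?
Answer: $74412$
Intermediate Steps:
$Y{\left(w \right)} = w^{2} + 3 w$
$s = \frac{3}{10}$ ($s = \frac{3}{2 \left(3 + 2\right)} = \frac{3}{2 \cdot 5} = \frac{3}{10} \approx 0.3$)
$o{\left(A,M \right)} = \frac{3 M}{10}$
$W{\left(C,O \right)} = - \frac{17}{2} + C + O$ ($W{\left(C,O \right)} = -7 + \left(\left(C + O\right) + \frac{3}{10} \left(-5\right)\right) = -7 - \left(\frac{3}{2} - C - O\right) = -7 + \left(- \frac{3}{2} + C + O\right) = - \frac{17}{2} + C + O$)
$W{\left(23,12 \right)} 2808 = \left(- \frac{17}{2} + 23 + 12\right) 2808 = \frac{53}{2} \cdot 2808 = 74412$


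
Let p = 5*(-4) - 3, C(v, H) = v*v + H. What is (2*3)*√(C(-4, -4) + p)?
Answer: 6*I*√11 ≈ 19.9*I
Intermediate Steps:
C(v, H) = H + v² (C(v, H) = v² + H = H + v²)
p = -23 (p = -20 - 3 = -23)
(2*3)*√(C(-4, -4) + p) = (2*3)*√((-4 + (-4)²) - 23) = 6*√((-4 + 16) - 23) = 6*√(12 - 23) = 6*√(-11) = 6*(I*√11) = 6*I*√11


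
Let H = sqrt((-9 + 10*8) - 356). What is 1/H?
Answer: -I*sqrt(285)/285 ≈ -0.059235*I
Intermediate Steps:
H = I*sqrt(285) (H = sqrt((-9 + 80) - 356) = sqrt(71 - 356) = sqrt(-285) = I*sqrt(285) ≈ 16.882*I)
1/H = 1/(I*sqrt(285)) = -I*sqrt(285)/285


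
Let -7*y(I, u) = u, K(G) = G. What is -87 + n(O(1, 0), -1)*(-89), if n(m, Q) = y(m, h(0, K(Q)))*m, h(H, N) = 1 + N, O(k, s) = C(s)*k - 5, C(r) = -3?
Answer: -87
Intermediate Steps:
O(k, s) = -5 - 3*k (O(k, s) = -3*k - 5 = -5 - 3*k)
y(I, u) = -u/7
n(m, Q) = m*(-⅐ - Q/7) (n(m, Q) = (-(1 + Q)/7)*m = (-⅐ - Q/7)*m = m*(-⅐ - Q/7))
-87 + n(O(1, 0), -1)*(-89) = -87 + ((-5 - 3*1)*(-1 - 1*(-1))/7)*(-89) = -87 + ((-5 - 3)*(-1 + 1)/7)*(-89) = -87 + ((⅐)*(-8)*0)*(-89) = -87 + 0*(-89) = -87 + 0 = -87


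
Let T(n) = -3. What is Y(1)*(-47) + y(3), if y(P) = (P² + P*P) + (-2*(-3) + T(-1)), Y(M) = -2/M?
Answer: 115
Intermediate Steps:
y(P) = 3 + 2*P² (y(P) = (P² + P*P) + (-2*(-3) - 3) = (P² + P²) + (6 - 3) = 2*P² + 3 = 3 + 2*P²)
Y(1)*(-47) + y(3) = -2/1*(-47) + (3 + 2*3²) = -2*1*(-47) + (3 + 2*9) = -2*(-47) + (3 + 18) = 94 + 21 = 115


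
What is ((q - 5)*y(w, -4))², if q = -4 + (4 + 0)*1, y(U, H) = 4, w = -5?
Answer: 400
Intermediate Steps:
q = 0 (q = -4 + 4*1 = -4 + 4 = 0)
((q - 5)*y(w, -4))² = ((0 - 5)*4)² = (-5*4)² = (-20)² = 400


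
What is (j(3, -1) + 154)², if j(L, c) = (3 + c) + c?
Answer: 24025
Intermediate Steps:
j(L, c) = 3 + 2*c
(j(3, -1) + 154)² = ((3 + 2*(-1)) + 154)² = ((3 - 2) + 154)² = (1 + 154)² = 155² = 24025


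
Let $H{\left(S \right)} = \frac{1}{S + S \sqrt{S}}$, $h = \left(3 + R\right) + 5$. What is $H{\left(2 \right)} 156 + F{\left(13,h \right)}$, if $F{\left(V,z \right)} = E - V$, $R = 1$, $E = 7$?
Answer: $-84 + 78 \sqrt{2} \approx 26.309$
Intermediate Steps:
$h = 9$ ($h = \left(3 + 1\right) + 5 = 4 + 5 = 9$)
$F{\left(V,z \right)} = 7 - V$
$H{\left(S \right)} = \frac{1}{S + S^{\frac{3}{2}}}$
$H{\left(2 \right)} 156 + F{\left(13,h \right)} = \frac{1}{2 + 2^{\frac{3}{2}}} \cdot 156 + \left(7 - 13\right) = \frac{1}{2 + 2 \sqrt{2}} \cdot 156 + \left(7 - 13\right) = \frac{156}{2 + 2 \sqrt{2}} - 6 = -6 + \frac{156}{2 + 2 \sqrt{2}}$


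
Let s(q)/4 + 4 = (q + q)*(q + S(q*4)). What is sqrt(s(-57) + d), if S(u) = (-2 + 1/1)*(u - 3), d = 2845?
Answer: I*sqrt(76515) ≈ 276.61*I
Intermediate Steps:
S(u) = 3 - u (S(u) = (-2 + 1)*(-3 + u) = -(-3 + u) = 3 - u)
s(q) = -16 + 8*q*(3 - 3*q) (s(q) = -16 + 4*((q + q)*(q + (3 - q*4))) = -16 + 4*((2*q)*(q + (3 - 4*q))) = -16 + 4*((2*q)*(3 - 3*q)) = -16 + 4*(2*q*(3 - 3*q)) = -16 + 8*q*(3 - 3*q))
sqrt(s(-57) + d) = sqrt((-16 - 24*(-57)**2 + 24*(-57)) + 2845) = sqrt((-16 - 24*3249 - 1368) + 2845) = sqrt((-16 - 77976 - 1368) + 2845) = sqrt(-79360 + 2845) = sqrt(-76515) = I*sqrt(76515)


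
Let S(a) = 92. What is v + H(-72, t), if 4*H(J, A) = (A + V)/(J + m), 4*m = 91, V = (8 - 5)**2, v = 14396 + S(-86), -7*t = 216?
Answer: 19979105/1379 ≈ 14488.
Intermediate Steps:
t = -216/7 (t = -1/7*216 = -216/7 ≈ -30.857)
v = 14488 (v = 14396 + 92 = 14488)
V = 9 (V = 3**2 = 9)
m = 91/4 (m = (1/4)*91 = 91/4 ≈ 22.750)
H(J, A) = (9 + A)/(4*(91/4 + J)) (H(J, A) = ((A + 9)/(J + 91/4))/4 = ((9 + A)/(91/4 + J))/4 = (9 + A)/(4*(91/4 + J)))
v + H(-72, t) = 14488 + (9 - 216/7)/(91 + 4*(-72)) = 14488 - 153/7/(91 - 288) = 14488 - 153/7/(-197) = 14488 - 1/197*(-153/7) = 14488 + 153/1379 = 19979105/1379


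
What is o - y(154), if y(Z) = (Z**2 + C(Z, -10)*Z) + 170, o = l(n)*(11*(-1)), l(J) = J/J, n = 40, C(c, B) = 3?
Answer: -24359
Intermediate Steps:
l(J) = 1
o = -11 (o = 1*(11*(-1)) = 1*(-11) = -11)
y(Z) = 170 + Z**2 + 3*Z (y(Z) = (Z**2 + 3*Z) + 170 = 170 + Z**2 + 3*Z)
o - y(154) = -11 - (170 + 154**2 + 3*154) = -11 - (170 + 23716 + 462) = -11 - 1*24348 = -11 - 24348 = -24359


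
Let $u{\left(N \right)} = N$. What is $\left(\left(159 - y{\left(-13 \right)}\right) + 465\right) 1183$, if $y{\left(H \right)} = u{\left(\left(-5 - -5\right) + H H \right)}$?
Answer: $538265$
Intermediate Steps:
$y{\left(H \right)} = H^{2}$ ($y{\left(H \right)} = \left(-5 - -5\right) + H H = \left(-5 + 5\right) + H^{2} = 0 + H^{2} = H^{2}$)
$\left(\left(159 - y{\left(-13 \right)}\right) + 465\right) 1183 = \left(\left(159 - \left(-13\right)^{2}\right) + 465\right) 1183 = \left(\left(159 - 169\right) + 465\right) 1183 = \left(-10 + 465\right) 1183 = 455 \cdot 1183 = 538265$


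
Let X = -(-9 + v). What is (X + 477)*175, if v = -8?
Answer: 86450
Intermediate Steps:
X = 17 (X = -(-9 - 8) = -1*(-17) = 17)
(X + 477)*175 = (17 + 477)*175 = 494*175 = 86450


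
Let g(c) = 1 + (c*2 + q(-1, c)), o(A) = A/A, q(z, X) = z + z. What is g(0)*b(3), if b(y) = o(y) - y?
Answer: 2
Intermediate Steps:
q(z, X) = 2*z
o(A) = 1
g(c) = -1 + 2*c (g(c) = 1 + (c*2 + 2*(-1)) = 1 + (2*c - 2) = 1 + (-2 + 2*c) = -1 + 2*c)
b(y) = 1 - y
g(0)*b(3) = (-1 + 2*0)*(1 - 1*3) = (-1 + 0)*(1 - 3) = -1*(-2) = 2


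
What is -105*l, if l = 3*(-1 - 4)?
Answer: 1575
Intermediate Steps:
l = -15 (l = 3*(-5) = -15)
-105*l = -105*(-15) = 1575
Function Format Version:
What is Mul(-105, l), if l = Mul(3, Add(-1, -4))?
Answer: 1575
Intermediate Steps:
l = -15 (l = Mul(3, -5) = -15)
Mul(-105, l) = Mul(-105, -15) = 1575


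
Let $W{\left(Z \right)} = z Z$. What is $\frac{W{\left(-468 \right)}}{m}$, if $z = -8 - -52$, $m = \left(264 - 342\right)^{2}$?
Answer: $- \frac{44}{13} \approx -3.3846$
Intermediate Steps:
$m = 6084$ ($m = \left(-78\right)^{2} = 6084$)
$z = 44$ ($z = -8 + 52 = 44$)
$W{\left(Z \right)} = 44 Z$
$\frac{W{\left(-468 \right)}}{m} = \frac{44 \left(-468\right)}{6084} = \left(-20592\right) \frac{1}{6084} = - \frac{44}{13}$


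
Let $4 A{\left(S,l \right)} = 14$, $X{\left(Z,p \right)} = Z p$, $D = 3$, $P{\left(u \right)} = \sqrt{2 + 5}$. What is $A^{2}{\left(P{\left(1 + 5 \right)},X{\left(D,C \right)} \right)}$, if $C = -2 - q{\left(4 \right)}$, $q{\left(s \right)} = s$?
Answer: $\frac{49}{4} \approx 12.25$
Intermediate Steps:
$P{\left(u \right)} = \sqrt{7}$
$C = -6$ ($C = -2 - 4 = -6$)
$A{\left(S,l \right)} = \frac{7}{2}$ ($A{\left(S,l \right)} = \frac{1}{4} \cdot 14 = \frac{7}{2}$)
$A^{2}{\left(P{\left(1 + 5 \right)},X{\left(D,C \right)} \right)} = \left(\frac{7}{2}\right)^{2} = \frac{49}{4}$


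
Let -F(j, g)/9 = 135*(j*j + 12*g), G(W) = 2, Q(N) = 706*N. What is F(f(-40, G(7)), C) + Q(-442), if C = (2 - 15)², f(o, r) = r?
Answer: -2780932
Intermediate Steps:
C = 169 (C = (-13)² = 169)
F(j, g) = -14580*g - 1215*j² (F(j, g) = -1215*(j*j + 12*g) = -1215*(j² + 12*g) = -9*(135*j² + 1620*g) = -14580*g - 1215*j²)
F(f(-40, G(7)), C) + Q(-442) = (-14580*169 - 1215*2²) + 706*(-442) = (-2464020 - 1215*4) - 312052 = (-2464020 - 4860) - 312052 = -2468880 - 312052 = -2780932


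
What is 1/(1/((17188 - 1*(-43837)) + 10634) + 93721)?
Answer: 71659/6715953140 ≈ 1.0670e-5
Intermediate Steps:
1/(1/((17188 - 1*(-43837)) + 10634) + 93721) = 1/(1/((17188 + 43837) + 10634) + 93721) = 1/(1/(61025 + 10634) + 93721) = 1/(1/71659 + 93721) = 1/(6715953140/71659) = 71659/6715953140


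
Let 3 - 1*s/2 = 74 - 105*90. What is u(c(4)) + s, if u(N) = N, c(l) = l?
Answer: 18762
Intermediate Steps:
s = 18758 (s = 6 - 2*(74 - 105*90) = 6 - 2*(74 - 9450) = 6 - 2*(-9376) = 6 + 18752 = 18758)
u(c(4)) + s = 4 + 18758 = 18762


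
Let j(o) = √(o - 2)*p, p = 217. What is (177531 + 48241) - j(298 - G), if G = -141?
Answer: 225772 - 217*√437 ≈ 2.2124e+5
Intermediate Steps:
j(o) = 217*√(-2 + o) (j(o) = √(o - 2)*217 = √(-2 + o)*217 = 217*√(-2 + o))
(177531 + 48241) - j(298 - G) = (177531 + 48241) - 217*√(-2 + (298 - 1*(-141))) = 225772 - 217*√(-2 + (298 + 141)) = 225772 - 217*√(-2 + 439) = 225772 - 217*√437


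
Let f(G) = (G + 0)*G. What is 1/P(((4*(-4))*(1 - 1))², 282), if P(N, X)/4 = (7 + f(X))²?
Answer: 1/25300719844 ≈ 3.9525e-11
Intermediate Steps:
f(G) = G² (f(G) = G*G = G²)
P(N, X) = 4*(7 + X²)²
1/P(((4*(-4))*(1 - 1))², 282) = 1/(4*(7 + 282²)²) = 1/(4*(7 + 79524)²) = 1/(4*79531²) = 1/(4*6325179961) = 1/25300719844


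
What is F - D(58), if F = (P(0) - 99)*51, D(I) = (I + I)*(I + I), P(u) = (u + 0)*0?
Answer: -18505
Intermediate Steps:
P(u) = 0 (P(u) = u*0 = 0)
D(I) = 4*I² (D(I) = (2*I)*(2*I) = 4*I²)
F = -5049 (F = (0 - 99)*51 = -99*51 = -5049)
F - D(58) = -5049 - 4*58² = -5049 - 4*3364 = -5049 - 1*13456 = -5049 - 13456 = -18505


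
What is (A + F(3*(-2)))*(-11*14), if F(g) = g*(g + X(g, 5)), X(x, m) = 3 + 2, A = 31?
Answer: -5698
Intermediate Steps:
X(x, m) = 5
F(g) = g*(5 + g) (F(g) = g*(g + 5) = g*(5 + g))
(A + F(3*(-2)))*(-11*14) = (31 + (3*(-2))*(5 + 3*(-2)))*(-11*14) = (31 - 6*(5 - 6))*(-154) = (31 - 6*(-1))*(-154) = (31 + 6)*(-154) = 37*(-154) = -5698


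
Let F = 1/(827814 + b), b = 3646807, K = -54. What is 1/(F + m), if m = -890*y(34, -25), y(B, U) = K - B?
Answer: 4474621/350452316721 ≈ 1.2768e-5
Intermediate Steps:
y(B, U) = -54 - B
m = 78320 (m = -890*(-54 - 1*34) = -890*(-54 - 34) = -890*(-88) = 78320)
F = 1/4474621 (F = 1/(827814 + 3646807) = 1/4474621 ≈ 2.2348e-7)
1/(F + m) = 1/(1/4474621 + 78320) = 1/(350452316721/4474621) = 4474621/350452316721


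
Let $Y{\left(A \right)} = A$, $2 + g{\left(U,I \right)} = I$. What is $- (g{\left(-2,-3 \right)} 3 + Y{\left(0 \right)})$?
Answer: $15$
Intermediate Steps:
$g{\left(U,I \right)} = -2 + I$
$- (g{\left(-2,-3 \right)} 3 + Y{\left(0 \right)}) = - (\left(-2 - 3\right) 3 + 0) = - (\left(-5\right) 3 + 0) = - (-15 + 0) = \left(-1\right) \left(-15\right) = 15$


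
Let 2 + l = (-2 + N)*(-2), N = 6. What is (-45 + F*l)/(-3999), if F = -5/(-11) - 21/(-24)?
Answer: 855/58652 ≈ 0.014578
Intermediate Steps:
F = 117/88 (F = -5*(-1/11) - 21*(-1/24) = 5/11 + 7/8 = 117/88 ≈ 1.3295)
l = -10 (l = -2 + (-2 + 6)*(-2) = -2 + 4*(-2) = -2 - 8 = -10)
(-45 + F*l)/(-3999) = (-45 + (117/88)*(-10))/(-3999) = (-45 - 585/44)*(-1/3999) = -2565/44*(-1/3999) = 855/58652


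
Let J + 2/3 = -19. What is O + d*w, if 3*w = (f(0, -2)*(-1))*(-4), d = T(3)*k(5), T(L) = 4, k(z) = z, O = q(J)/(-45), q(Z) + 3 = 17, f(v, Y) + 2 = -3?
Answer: -6014/45 ≈ -133.64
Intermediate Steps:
J = -59/3 (J = -⅔ - 19 = -59/3 ≈ -19.667)
f(v, Y) = -5 (f(v, Y) = -2 - 3 = -5)
q(Z) = 14 (q(Z) = -3 + 17 = 14)
O = -14/45 (O = 14/(-45) = 14*(-1/45) = -14/45 ≈ -0.31111)
d = 20 (d = 4*5 = 20)
w = -20/3 (w = (-5*(-1)*(-4))/3 = (5*(-4))/3 = (⅓)*(-20) = -20/3 ≈ -6.6667)
O + d*w = -14/45 + 20*(-20/3) = -14/45 - 400/3 = -6014/45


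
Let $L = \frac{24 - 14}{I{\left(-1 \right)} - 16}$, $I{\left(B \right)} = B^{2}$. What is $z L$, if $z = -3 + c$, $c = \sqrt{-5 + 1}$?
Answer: $2 - \frac{4 i}{3} \approx 2.0 - 1.3333 i$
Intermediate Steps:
$c = 2 i$ ($c = \sqrt{-4} = 2 i \approx 2.0 i$)
$z = -3 + 2 i \approx -3.0 + 2.0 i$
$L = - \frac{2}{3}$ ($L = \frac{24 - 14}{\left(-1\right)^{2} - 16} = \frac{10}{1 - 16} = \frac{10}{-15} = 10 \left(- \frac{1}{15}\right) = - \frac{2}{3} \approx -0.66667$)
$z L = \left(-3 + 2 i\right) \left(- \frac{2}{3}\right) = 2 - \frac{4 i}{3}$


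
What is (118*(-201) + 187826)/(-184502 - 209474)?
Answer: -41027/98494 ≈ -0.41654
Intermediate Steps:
(118*(-201) + 187826)/(-184502 - 209474) = (-23718 + 187826)/(-393976) = 164108*(-1/393976) = -41027/98494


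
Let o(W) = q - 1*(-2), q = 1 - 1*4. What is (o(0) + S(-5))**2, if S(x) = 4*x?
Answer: 441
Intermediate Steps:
q = -3 (q = 1 - 4 = -3)
o(W) = -1 (o(W) = -3 - 1*(-2) = -3 + 2 = -1)
(o(0) + S(-5))**2 = (-1 + 4*(-5))**2 = (-1 - 20)**2 = (-21)**2 = 441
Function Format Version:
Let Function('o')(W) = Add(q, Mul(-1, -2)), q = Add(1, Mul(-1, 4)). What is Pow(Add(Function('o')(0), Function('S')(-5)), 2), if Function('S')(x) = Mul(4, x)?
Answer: 441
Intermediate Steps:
q = -3 (q = Add(1, -4) = -3)
Function('o')(W) = -1 (Function('o')(W) = Add(-3, Mul(-1, -2)) = Add(-3, 2) = -1)
Pow(Add(Function('o')(0), Function('S')(-5)), 2) = Pow(Add(-1, Mul(4, -5)), 2) = Pow(Add(-1, -20), 2) = Pow(-21, 2) = 441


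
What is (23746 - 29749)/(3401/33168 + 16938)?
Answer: -199107504/561802985 ≈ -0.35441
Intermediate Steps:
(23746 - 29749)/(3401/33168 + 16938) = -6003/(3401*(1/33168) + 16938) = -6003/(3401/33168 + 16938) = -6003/561802985/33168 = -6003*33168/561802985 = -199107504/561802985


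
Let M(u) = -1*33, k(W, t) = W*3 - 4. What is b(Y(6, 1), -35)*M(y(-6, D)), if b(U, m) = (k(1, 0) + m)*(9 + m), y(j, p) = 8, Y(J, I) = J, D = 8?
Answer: -30888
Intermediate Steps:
k(W, t) = -4 + 3*W (k(W, t) = 3*W - 4 = -4 + 3*W)
M(u) = -33
b(U, m) = (-1 + m)*(9 + m) (b(U, m) = ((-4 + 3*1) + m)*(9 + m) = ((-4 + 3) + m)*(9 + m) = (-1 + m)*(9 + m))
b(Y(6, 1), -35)*M(y(-6, D)) = (-9 + (-35)**2 + 8*(-35))*(-33) = (-9 + 1225 - 280)*(-33) = 936*(-33) = -30888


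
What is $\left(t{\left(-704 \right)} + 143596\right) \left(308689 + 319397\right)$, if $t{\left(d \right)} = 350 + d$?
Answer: $89968294812$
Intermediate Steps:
$\left(t{\left(-704 \right)} + 143596\right) \left(308689 + 319397\right) = \left(\left(350 - 704\right) + 143596\right) \left(308689 + 319397\right) = \left(-354 + 143596\right) 628086 = 143242 \cdot 628086 = 89968294812$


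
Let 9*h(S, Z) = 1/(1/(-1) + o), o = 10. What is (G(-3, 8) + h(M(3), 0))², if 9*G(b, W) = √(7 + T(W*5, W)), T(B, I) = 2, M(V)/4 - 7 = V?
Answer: 784/6561 ≈ 0.11949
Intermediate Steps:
M(V) = 28 + 4*V
h(S, Z) = 1/81 (h(S, Z) = 1/(9*(1/(-1) + 10)) = 1/(9*(-1 + 10)) = (⅑)/9 = (⅑)*(⅑) = 1/81)
G(b, W) = ⅓ (G(b, W) = √(7 + 2)/9 = √9/9 = (⅑)*3 = ⅓)
(G(-3, 8) + h(M(3), 0))² = (⅓ + 1/81)² = (28/81)² = 784/6561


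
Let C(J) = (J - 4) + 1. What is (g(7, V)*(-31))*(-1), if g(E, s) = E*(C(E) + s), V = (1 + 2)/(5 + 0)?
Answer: 4991/5 ≈ 998.20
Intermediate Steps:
V = 3/5 ≈ 0.60000
C(J) = -3 + J (C(J) = (-4 + J) + 1 = -3 + J)
g(E, s) = E*(-3 + E + s) (g(E, s) = E*((-3 + E) + s) = E*(-3 + E + s))
(g(7, V)*(-31))*(-1) = ((7*(-3 + 7 + 3/5))*(-31))*(-1) = ((7*(23/5))*(-31))*(-1) = ((161/5)*(-31))*(-1) = -4991/5*(-1) = 4991/5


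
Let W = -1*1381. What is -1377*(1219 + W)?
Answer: 223074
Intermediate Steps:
W = -1381
-1377*(1219 + W) = -1377*(1219 - 1381) = -1377*(-162) = 223074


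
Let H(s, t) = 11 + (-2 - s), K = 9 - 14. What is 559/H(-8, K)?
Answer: 559/17 ≈ 32.882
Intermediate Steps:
K = -5
H(s, t) = 9 - s
559/H(-8, K) = 559/(9 - 1*(-8)) = 559/(9 + 8) = 559/17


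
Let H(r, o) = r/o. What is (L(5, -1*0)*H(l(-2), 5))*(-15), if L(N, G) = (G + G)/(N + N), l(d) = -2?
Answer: 0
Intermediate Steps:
L(N, G) = G/N (L(N, G) = (2*G)/((2*N)) = (2*G)*(1/(2*N)) = G/N)
(L(5, -1*0)*H(l(-2), 5))*(-15) = ((-1*0/5)*(-2/5))*(-15) = ((0*(1/5))*(-2*1/5))*(-15) = (0*(-2/5))*(-15) = 0*(-15) = 0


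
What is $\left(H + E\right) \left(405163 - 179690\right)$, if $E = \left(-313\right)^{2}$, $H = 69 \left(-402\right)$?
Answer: $15835194263$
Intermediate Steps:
$H = -27738$
$E = 97969$
$\left(H + E\right) \left(405163 - 179690\right) = \left(-27738 + 97969\right) \left(405163 - 179690\right) = 70231 \cdot 225473 = 15835194263$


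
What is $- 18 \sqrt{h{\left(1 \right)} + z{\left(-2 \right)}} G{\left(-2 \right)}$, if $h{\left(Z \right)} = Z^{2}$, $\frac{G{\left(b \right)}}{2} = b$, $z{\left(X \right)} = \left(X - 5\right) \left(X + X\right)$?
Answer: $72 \sqrt{29} \approx 387.73$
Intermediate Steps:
$z{\left(X \right)} = 2 X \left(-5 + X\right)$ ($z{\left(X \right)} = \left(-5 + X\right) 2 X = 2 X \left(-5 + X\right)$)
$G{\left(b \right)} = 2 b$
$- 18 \sqrt{h{\left(1 \right)} + z{\left(-2 \right)}} G{\left(-2 \right)} = - 18 \sqrt{1^{2} + 2 \left(-2\right) \left(-5 - 2\right)} 2 \left(-2\right) = - 18 \sqrt{1 + 2 \left(-2\right) \left(-7\right)} \left(-4\right) = - 18 \sqrt{1 + 28} \left(-4\right) = - 18 \sqrt{29} \left(-4\right) = 72 \sqrt{29}$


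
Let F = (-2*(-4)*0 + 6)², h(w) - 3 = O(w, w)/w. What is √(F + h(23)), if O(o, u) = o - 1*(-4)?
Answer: 2*√5313/23 ≈ 6.3383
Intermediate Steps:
O(o, u) = 4 + o (O(o, u) = o + 4 = 4 + o)
h(w) = 3 + (4 + w)/w
F = 36 (F = (8*0 + 6)² = (0 + 6)² = 6² = 36)
√(F + h(23)) = √(36 + (4 + 4/23)) = √(36 + 96/23) = √(924/23) = 2*√5313/23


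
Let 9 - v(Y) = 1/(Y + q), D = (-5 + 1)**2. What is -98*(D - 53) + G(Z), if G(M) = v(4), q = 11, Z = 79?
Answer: 54524/15 ≈ 3634.9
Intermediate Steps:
D = 16 (D = (-4)**2 = 16)
v(Y) = 9 - 1/(11 + Y) (v(Y) = 9 - 1/(Y + 11) = 9 - 1/(11 + Y))
G(M) = 134/15 (G(M) = (98 + 9*4)/(11 + 4) = (98 + 36)/15 = (1/15)*134 = 134/15)
-98*(D - 53) + G(Z) = -98*(16 - 53) + 134/15 = -98*(-37) + 134/15 = 3626 + 134/15 = 54524/15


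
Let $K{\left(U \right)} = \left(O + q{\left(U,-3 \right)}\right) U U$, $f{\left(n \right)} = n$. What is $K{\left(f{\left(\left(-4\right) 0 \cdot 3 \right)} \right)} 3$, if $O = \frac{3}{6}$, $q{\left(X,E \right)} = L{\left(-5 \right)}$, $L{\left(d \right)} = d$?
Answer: $0$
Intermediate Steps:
$q{\left(X,E \right)} = -5$
$O = \frac{1}{2}$ ($O = 3 \cdot \frac{1}{6} = \frac{1}{2} \approx 0.5$)
$K{\left(U \right)} = - \frac{9 U^{2}}{2}$ ($K{\left(U \right)} = \left(\frac{1}{2} - 5\right) U U = - \frac{9 U}{2} U = - \frac{9 U^{2}}{2}$)
$K{\left(f{\left(\left(-4\right) 0 \cdot 3 \right)} \right)} 3 = - \frac{9 \left(\left(-4\right) 0 \cdot 3\right)^{2}}{2} \cdot 3 = - \frac{9 \left(0 \cdot 3\right)^{2}}{2} \cdot 3 = - \frac{9 \cdot 0^{2}}{2} \cdot 3 = \left(- \frac{9}{2}\right) 0 \cdot 3 = 0 \cdot 3 = 0$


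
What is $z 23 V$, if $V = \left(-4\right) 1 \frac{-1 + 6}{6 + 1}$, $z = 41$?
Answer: $- \frac{18860}{7} \approx -2694.3$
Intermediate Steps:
$V = - \frac{20}{7}$ ($V = - 4 \cdot \frac{5}{7} = - 4 \cdot 5 \cdot \frac{1}{7} = \left(-4\right) \frac{5}{7} = - \frac{20}{7} \approx -2.8571$)
$z 23 V = 41 \cdot 23 \left(- \frac{20}{7}\right) = 943 \left(- \frac{20}{7}\right) = - \frac{18860}{7}$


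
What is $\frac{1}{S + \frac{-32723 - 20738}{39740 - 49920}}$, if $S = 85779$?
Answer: $\frac{10180}{873283681} \approx 1.1657 \cdot 10^{-5}$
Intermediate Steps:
$\frac{1}{S + \frac{-32723 - 20738}{39740 - 49920}} = \frac{1}{85779 + \frac{-32723 - 20738}{39740 - 49920}} = \frac{1}{85779 - \frac{53461}{-10180}} = \frac{1}{85779 - - \frac{53461}{10180}} = \frac{1}{85779 + \frac{53461}{10180}} = \frac{1}{\frac{873283681}{10180}} = \frac{10180}{873283681}$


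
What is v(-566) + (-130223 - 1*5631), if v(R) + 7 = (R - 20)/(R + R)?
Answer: -76897033/566 ≈ -1.3586e+5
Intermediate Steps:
v(R) = -7 + (-20 + R)/(2*R) (v(R) = -7 + (R - 20)/(R + R) = -7 + (-20 + R)/((2*R)) = -7 + (-20 + R)*(1/(2*R)) = -7 + (-20 + R)/(2*R))
v(-566) + (-130223 - 1*5631) = (-13/2 - 10/(-566)) + (-130223 - 1*5631) = (-13/2 - 10*(-1/566)) + (-130223 - 5631) = (-13/2 + 5/283) - 135854 = -3669/566 - 135854 = -76897033/566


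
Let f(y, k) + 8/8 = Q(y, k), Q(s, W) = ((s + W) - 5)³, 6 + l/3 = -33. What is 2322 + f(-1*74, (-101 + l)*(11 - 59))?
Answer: 1120003818946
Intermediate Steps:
l = -117 (l = -18 + 3*(-33) = -18 - 99 = -117)
Q(s, W) = (-5 + W + s)³ (Q(s, W) = ((W + s) - 5)³ = (-5 + W + s)³)
f(y, k) = -1 + (-5 + k + y)³
2322 + f(-1*74, (-101 + l)*(11 - 59)) = 2322 + (-1 + (-5 + (-101 - 117)*(11 - 59) - 1*74)³) = 2322 + (-1 + (-5 - 218*(-48) - 74)³) = 2322 + (-1 + (-5 + 10464 - 74)³) = 2322 + (-1 + 10385³) = 2322 + (-1 + 1120003816625) = 2322 + 1120003816624 = 1120003818946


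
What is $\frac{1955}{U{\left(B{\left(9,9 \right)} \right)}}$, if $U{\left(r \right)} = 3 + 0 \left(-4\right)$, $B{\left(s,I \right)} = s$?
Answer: $\frac{1955}{3} \approx 651.67$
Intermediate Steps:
$U{\left(r \right)} = 3$ ($U{\left(r \right)} = 3 + 0 = 3$)
$\frac{1955}{U{\left(B{\left(9,9 \right)} \right)}} = \frac{1955}{3}$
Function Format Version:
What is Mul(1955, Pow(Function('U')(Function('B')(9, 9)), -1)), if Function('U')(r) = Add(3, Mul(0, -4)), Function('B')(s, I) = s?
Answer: Rational(1955, 3) ≈ 651.67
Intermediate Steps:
Function('U')(r) = 3 (Function('U')(r) = Add(3, 0) = 3)
Mul(1955, Pow(Function('U')(Function('B')(9, 9)), -1)) = Mul(1955, Pow(3, -1)) = Mul(1955, Rational(1, 3)) = Rational(1955, 3)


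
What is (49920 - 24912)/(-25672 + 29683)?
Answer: 8336/1337 ≈ 6.2349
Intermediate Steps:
(49920 - 24912)/(-25672 + 29683) = 25008/4011 = 25008*(1/4011) = 8336/1337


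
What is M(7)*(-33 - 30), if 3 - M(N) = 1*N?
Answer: 252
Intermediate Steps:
M(N) = 3 - N
M(7)*(-33 - 30) = (3 - 1*7)*(-33 - 30) = (3 - 7)*(-63) = -4*(-63) = 252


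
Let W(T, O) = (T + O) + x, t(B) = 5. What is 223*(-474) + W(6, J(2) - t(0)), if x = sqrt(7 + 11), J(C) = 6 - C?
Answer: -105697 + 3*sqrt(2) ≈ -1.0569e+5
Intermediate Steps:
x = 3*sqrt(2) (x = sqrt(18) = 3*sqrt(2) ≈ 4.2426)
W(T, O) = O + T + 3*sqrt(2) (W(T, O) = (T + O) + 3*sqrt(2) = (O + T) + 3*sqrt(2) = O + T + 3*sqrt(2))
223*(-474) + W(6, J(2) - t(0)) = 223*(-474) + (((6 - 1*2) - 1*5) + 6 + 3*sqrt(2)) = -105702 + (((6 - 2) - 5) + 6 + 3*sqrt(2)) = -105702 + ((4 - 5) + 6 + 3*sqrt(2)) = -105702 + (-1 + 6 + 3*sqrt(2)) = -105702 + (5 + 3*sqrt(2)) = -105697 + 3*sqrt(2)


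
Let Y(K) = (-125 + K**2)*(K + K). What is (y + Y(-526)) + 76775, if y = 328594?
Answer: -290526283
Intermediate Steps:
Y(K) = 2*K*(-125 + K**2) (Y(K) = (-125 + K**2)*(2*K) = 2*K*(-125 + K**2))
(y + Y(-526)) + 76775 = (328594 + 2*(-526)*(-125 + (-526)**2)) + 76775 = (328594 + 2*(-526)*(-125 + 276676)) + 76775 = (328594 + 2*(-526)*276551) + 76775 = (328594 - 290931652) + 76775 = -290603058 + 76775 = -290526283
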